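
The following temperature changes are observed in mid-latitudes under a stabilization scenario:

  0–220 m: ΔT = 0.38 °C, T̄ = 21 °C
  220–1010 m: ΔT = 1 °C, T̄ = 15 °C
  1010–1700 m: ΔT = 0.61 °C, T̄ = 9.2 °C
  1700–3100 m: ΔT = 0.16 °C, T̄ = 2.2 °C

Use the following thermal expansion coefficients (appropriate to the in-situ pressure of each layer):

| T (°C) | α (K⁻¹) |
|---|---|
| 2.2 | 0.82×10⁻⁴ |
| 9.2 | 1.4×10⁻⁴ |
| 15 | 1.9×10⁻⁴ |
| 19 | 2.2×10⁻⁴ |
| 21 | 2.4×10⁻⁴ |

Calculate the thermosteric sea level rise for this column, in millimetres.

about 250 mm

Layer 1 at 21 °C → α = 2.4×10⁻⁴ K⁻¹
Layer 2 at 15 °C → α = 1.9×10⁻⁴ K⁻¹
Layer 3 at 9.2 °C → α = 1.4×10⁻⁴ K⁻¹
Layer 4 at 2.2 °C → α = 0.82×10⁻⁴ K⁻¹
0–220 m: 2.4×10⁻⁴ × 220 × 0.38 = 0.020064 m
220–1010 m: 1 × 1.9×10⁻⁴ × 790 = 0.15010 m
0.61 × 1.4×10⁻⁴ × 690 = 0.058926 m
Layer 4: 0.16 × 1400 × 0.82×10⁻⁴ = 0.018368 m
Δh = 0.020064 + 0.15010 + 0.058926 + 0.018368 = 0.247458 m ≈ 250 mm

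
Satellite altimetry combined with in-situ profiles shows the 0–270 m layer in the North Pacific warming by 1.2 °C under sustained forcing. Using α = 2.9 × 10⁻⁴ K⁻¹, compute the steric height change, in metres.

Δh = αΔT·H = 2.9×10⁻⁴ × 1.2 × 270 = 0.09396 m

about 0.0940 m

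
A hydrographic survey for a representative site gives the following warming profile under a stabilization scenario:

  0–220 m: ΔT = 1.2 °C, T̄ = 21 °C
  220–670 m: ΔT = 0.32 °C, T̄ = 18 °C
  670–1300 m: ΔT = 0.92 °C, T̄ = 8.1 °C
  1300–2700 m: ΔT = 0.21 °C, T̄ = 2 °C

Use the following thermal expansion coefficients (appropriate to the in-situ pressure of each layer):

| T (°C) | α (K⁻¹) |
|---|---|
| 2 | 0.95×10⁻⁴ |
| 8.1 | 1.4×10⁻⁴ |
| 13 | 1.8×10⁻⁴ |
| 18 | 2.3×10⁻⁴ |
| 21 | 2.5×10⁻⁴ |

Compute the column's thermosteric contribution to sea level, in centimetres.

21 cm of thermosteric rise

Layer 1 at 21 °C → α = 2.5×10⁻⁴ K⁻¹
Layer 2 at 18 °C → α = 2.3×10⁻⁴ K⁻¹
Layer 3 at 8.1 °C → α = 1.4×10⁻⁴ K⁻¹
Layer 4 at 2 °C → α = 0.95×10⁻⁴ K⁻¹
Layer 1: 220 × 2.5×10⁻⁴ × 1.2 = 0.06600 m
220–670 m: 2.3×10⁻⁴ × 450 × 0.32 = 0.03312 m
Layer 3: 0.92 × 1.4×10⁻⁴ × 630 = 0.081144 m
0.21 × 1400 × 0.95×10⁻⁴ = 0.02793 m
Δh = 0.06600 + 0.03312 + 0.081144 + 0.02793 = 0.208194 m ≈ 21 cm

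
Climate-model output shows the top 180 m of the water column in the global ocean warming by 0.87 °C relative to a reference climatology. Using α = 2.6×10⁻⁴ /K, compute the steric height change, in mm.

Δh = αΔT·H = 2.6×10⁻⁴ × 0.87 × 180 = 0.040716 m

about 40.7 mm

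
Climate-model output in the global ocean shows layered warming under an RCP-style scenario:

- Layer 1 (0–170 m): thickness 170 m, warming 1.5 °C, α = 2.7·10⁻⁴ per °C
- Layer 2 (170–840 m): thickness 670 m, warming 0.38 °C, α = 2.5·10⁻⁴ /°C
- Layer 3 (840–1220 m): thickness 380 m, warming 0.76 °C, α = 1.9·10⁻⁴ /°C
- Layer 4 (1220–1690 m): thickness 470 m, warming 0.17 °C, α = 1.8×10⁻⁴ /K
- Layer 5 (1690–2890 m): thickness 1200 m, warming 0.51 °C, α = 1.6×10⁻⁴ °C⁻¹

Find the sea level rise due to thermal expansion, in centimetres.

0–170 m: 1.5 × 2.7×10⁻⁴ × 170 = 0.06885 m
Layer 2: 0.38 × 670 × 2.5×10⁻⁴ = 0.06365 m
Layer 3: 380 × 0.76 × 1.9×10⁻⁴ = 0.054872 m
Layer 4: 470 × 0.17 × 1.8×10⁻⁴ = 0.014382 m
Layer 5: 1.6×10⁻⁴ × 0.51 × 1200 = 0.09792 m
Δh = 0.06885 + 0.06365 + 0.054872 + 0.014382 + 0.09792 = 0.299674 m

Δh ≈ 30.0 cm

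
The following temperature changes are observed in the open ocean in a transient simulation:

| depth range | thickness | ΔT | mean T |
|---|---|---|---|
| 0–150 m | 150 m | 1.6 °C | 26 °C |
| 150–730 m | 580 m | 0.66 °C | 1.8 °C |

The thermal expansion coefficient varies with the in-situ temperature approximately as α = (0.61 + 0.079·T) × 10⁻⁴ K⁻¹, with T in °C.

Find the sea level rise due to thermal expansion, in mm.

Layer 1: α = (0.61 + 0.079×26)×10⁻⁴ = 2.664×10⁻⁴ K⁻¹
Layer 2: α = (0.61 + 0.079×1.8)×10⁻⁴ = 0.7522×10⁻⁴ K⁻¹
0–150 m: 150 × 2.664×10⁻⁴ × 1.6 = 0.063936 m
150–730 m: 0.66 × 580 × 0.7522×10⁻⁴ = 0.028794216 m
Δh = 0.063936 + 0.028794216 = 0.092730216 m

92.7 mm of thermosteric rise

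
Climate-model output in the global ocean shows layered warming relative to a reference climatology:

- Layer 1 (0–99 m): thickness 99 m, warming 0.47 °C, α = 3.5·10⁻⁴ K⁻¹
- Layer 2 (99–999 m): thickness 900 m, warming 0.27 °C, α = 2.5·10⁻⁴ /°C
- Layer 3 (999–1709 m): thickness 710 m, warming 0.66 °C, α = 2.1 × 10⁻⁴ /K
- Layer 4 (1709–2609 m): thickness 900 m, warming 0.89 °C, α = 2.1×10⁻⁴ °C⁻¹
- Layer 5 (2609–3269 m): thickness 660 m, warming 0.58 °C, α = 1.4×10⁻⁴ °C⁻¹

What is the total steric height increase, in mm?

about 397 mm

0–99 m: 99 × 3.5×10⁻⁴ × 0.47 = 0.0162855 m
99–999 m: 0.27 × 900 × 2.5×10⁻⁴ = 0.06075 m
Layer 3: 2.1×10⁻⁴ × 0.66 × 710 = 0.098406 m
2.1×10⁻⁴ × 0.89 × 900 = 0.16821 m
2609–3269 m: 0.58 × 1.4×10⁻⁴ × 660 = 0.053592 m
Δh = 0.0162855 + 0.06075 + 0.098406 + 0.16821 + 0.053592 = 0.3972435 m ≈ 397 mm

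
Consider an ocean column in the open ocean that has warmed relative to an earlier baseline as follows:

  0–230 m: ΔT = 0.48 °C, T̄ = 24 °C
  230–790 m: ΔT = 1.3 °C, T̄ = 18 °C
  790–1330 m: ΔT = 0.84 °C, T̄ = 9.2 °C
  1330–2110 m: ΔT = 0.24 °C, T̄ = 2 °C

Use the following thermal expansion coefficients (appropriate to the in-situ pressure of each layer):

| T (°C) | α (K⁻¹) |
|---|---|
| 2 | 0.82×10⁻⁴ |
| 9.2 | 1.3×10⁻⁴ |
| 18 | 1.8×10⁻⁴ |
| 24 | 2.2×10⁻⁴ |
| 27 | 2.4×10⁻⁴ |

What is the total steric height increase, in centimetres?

23.0 cm

Layer 1 at 24 °C → α = 2.2×10⁻⁴ K⁻¹
Layer 2 at 18 °C → α = 1.8×10⁻⁴ K⁻¹
Layer 3 at 9.2 °C → α = 1.3×10⁻⁴ K⁻¹
Layer 4 at 2 °C → α = 0.82×10⁻⁴ K⁻¹
230 × 0.48 × 2.2×10⁻⁴ = 0.024288 m
560 × 1.3 × 1.8×10⁻⁴ = 0.13104 m
1.3×10⁻⁴ × 0.84 × 540 = 0.058968 m
0.24 × 0.82×10⁻⁴ × 780 = 0.0153504 m
Δh = 0.024288 + 0.13104 + 0.058968 + 0.0153504 = 0.2296464 m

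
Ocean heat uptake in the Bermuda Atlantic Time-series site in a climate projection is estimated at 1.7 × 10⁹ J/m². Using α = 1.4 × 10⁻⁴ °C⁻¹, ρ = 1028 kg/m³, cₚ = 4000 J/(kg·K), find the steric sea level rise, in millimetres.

Δh ≈ 57.9 mm

Δh = αQ/(ρcₚ) = 1.4×10⁻⁴ × 1.7×10⁹ / (1028 × 4000) ≈ 0.057879 m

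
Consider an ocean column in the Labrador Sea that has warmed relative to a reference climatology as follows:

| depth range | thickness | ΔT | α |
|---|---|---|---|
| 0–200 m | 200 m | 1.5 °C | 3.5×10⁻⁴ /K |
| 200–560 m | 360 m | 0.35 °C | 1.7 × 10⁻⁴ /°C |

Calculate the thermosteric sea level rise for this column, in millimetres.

Layer 1: 1.5 × 200 × 3.5×10⁻⁴ = 0.10500 m
Layer 2: 0.35 × 360 × 1.7×10⁻⁴ = 0.02142 m
Δh = 0.10500 + 0.02142 = 0.12642 m

Δh ≈ 126 mm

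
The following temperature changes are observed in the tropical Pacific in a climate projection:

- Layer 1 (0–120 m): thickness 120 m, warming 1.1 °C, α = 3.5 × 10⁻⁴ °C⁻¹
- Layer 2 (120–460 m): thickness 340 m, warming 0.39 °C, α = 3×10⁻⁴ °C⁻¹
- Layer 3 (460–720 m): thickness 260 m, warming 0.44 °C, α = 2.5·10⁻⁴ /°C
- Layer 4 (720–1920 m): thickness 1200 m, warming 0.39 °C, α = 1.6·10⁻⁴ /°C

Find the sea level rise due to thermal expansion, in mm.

Δh = 190 mm

0–120 m: 120 × 1.1 × 3.5×10⁻⁴ = 0.04620 m
Layer 2: 3×10⁻⁴ × 0.39 × 340 = 0.03978 m
Layer 3: 260 × 0.44 × 2.5×10⁻⁴ = 0.02860 m
720–1920 m: 1.6×10⁻⁴ × 0.39 × 1200 = 0.07488 m
Δh = 0.04620 + 0.03978 + 0.02860 + 0.07488 = 0.18946 m ≈ 190 mm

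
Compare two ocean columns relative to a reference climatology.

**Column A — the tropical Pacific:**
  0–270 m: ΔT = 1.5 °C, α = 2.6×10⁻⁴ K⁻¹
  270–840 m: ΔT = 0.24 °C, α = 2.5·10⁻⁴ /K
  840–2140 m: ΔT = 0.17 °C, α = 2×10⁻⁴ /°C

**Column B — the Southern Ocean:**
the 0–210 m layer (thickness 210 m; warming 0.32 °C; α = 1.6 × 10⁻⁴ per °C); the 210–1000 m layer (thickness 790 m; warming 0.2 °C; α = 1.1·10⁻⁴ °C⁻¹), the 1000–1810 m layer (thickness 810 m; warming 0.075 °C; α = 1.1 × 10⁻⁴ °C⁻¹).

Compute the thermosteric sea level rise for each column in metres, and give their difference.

A: 0.184 m; B: 0.0348 m; difference 0.149 m

A Layer 1: 270 × 2.6×10⁻⁴ × 1.5 = 0.10530 m
A 2.5×10⁻⁴ × 570 × 0.24 = 0.03420 m
A 0.17 × 1300 × 2×10⁻⁴ = 0.04420 m
A total: 0.18370 m
B Layer 1: 0.32 × 1.6×10⁻⁴ × 210 = 0.010752 m
B 210–1000 m: 0.2 × 1.1×10⁻⁴ × 790 = 0.01738 m
B 1000–1810 m: 0.075 × 810 × 1.1×10⁻⁴ = 0.0066825 m
B total: 0.0348145 m
Difference: 0.18370 − 0.0348145 = 0.1488855 m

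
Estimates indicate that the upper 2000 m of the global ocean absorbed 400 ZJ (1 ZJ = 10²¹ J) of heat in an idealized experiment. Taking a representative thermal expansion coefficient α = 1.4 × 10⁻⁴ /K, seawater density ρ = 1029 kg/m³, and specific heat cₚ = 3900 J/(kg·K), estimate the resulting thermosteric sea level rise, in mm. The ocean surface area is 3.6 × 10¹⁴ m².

Per unit area: Q = 400×10²¹ / (3.6×10¹⁴) ≈ 1.111×10⁹ J/m²
Δh = αQ/(ρcₚ) = 1.4×10⁻⁴ × 1.111×10⁹ / (1029 × 3900) ≈ 0.038758 m

Δh ≈ 38.8 mm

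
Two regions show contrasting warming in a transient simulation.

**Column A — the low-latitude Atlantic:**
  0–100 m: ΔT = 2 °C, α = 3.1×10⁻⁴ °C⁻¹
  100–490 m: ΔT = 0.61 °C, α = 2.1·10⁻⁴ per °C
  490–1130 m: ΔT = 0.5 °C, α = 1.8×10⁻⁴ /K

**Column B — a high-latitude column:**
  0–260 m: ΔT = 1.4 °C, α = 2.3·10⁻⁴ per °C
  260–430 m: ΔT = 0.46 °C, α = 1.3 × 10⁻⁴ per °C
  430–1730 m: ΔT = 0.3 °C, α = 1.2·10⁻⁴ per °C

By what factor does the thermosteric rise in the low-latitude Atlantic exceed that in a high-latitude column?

A 2 × 100 × 3.1×10⁻⁴ = 0.06200 m
A Layer 2: 2.1×10⁻⁴ × 0.61 × 390 = 0.049959 m
A 490–1130 m: 0.5 × 1.8×10⁻⁴ × 640 = 0.05760 m
A total: 0.169559 m
B Layer 1: 2.3×10⁻⁴ × 1.4 × 260 = 0.08372 m
B Layer 2: 0.46 × 170 × 1.3×10⁻⁴ = 0.010166 m
B 430–1730 m: 0.3 × 1.2×10⁻⁴ × 1300 = 0.04680 m
B total: 0.140686 m
Ratio: 0.169559 / 0.140686 ≈ 1.205

a factor of 1.21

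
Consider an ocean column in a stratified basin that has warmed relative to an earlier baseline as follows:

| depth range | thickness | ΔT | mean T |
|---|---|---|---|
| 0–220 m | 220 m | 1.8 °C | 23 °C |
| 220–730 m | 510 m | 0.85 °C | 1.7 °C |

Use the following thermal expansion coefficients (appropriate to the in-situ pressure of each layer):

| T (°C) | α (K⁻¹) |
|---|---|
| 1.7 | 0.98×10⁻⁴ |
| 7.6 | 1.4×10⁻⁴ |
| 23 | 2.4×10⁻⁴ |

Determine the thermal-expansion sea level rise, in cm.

about 14 cm

Layer 1 at 23 °C → α = 2.4×10⁻⁴ K⁻¹
Layer 2 at 1.7 °C → α = 0.98×10⁻⁴ K⁻¹
0–220 m: 1.8 × 2.4×10⁻⁴ × 220 = 0.09504 m
510 × 0.98×10⁻⁴ × 0.85 = 0.042483 m
Δh = 0.09504 + 0.042483 = 0.137523 m ≈ 14 cm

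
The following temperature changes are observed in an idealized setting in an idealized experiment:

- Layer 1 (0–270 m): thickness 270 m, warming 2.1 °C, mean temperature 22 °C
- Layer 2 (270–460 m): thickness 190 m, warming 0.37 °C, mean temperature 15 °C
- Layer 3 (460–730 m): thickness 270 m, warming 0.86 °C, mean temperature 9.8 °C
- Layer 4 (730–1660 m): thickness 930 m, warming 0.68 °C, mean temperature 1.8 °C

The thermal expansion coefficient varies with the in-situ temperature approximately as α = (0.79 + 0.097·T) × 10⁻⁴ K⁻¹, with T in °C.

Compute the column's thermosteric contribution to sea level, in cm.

28 cm of thermosteric rise

Layer 1: α = (0.79 + 0.097×22)×10⁻⁴ = 2.924×10⁻⁴ K⁻¹
Layer 2: α = (0.79 + 0.097×15)×10⁻⁴ = 2.245×10⁻⁴ K⁻¹
Layer 3: α = (0.79 + 0.097×9.8)×10⁻⁴ = 1.7406×10⁻⁴ K⁻¹
Layer 4: α = (0.79 + 0.097×1.8)×10⁻⁴ = 0.9646×10⁻⁴ K⁻¹
0–270 m: 270 × 2.924×10⁻⁴ × 2.1 = 0.1657908 m
270–460 m: 2.245×10⁻⁴ × 0.37 × 190 = 0.01578235 m
Layer 3: 0.86 × 270 × 1.7406×10⁻⁴ = 0.040416732 m
Layer 4: 0.9646×10⁻⁴ × 0.68 × 930 = 0.061001304 m
Δh = 0.1657908 + 0.01578235 + 0.040416732 + 0.061001304 = 0.282991186 m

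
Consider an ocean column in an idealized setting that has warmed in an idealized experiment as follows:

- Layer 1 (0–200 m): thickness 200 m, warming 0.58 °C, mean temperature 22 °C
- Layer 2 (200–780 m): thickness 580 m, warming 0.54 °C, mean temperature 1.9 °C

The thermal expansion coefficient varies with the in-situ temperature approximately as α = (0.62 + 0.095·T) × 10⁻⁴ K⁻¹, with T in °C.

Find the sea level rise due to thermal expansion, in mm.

Δh ≈ 56.5 mm

Layer 1: α = (0.62 + 0.095×22)×10⁻⁴ = 2.71×10⁻⁴ K⁻¹
Layer 2: α = (0.62 + 0.095×1.9)×10⁻⁴ = 0.8005×10⁻⁴ K⁻¹
0–200 m: 0.58 × 200 × 2.71×10⁻⁴ = 0.031436 m
200–780 m: 580 × 0.8005×10⁻⁴ × 0.54 = 0.02507166 m
Δh = 0.031436 + 0.02507166 = 0.05650766 m ≈ 56.5 mm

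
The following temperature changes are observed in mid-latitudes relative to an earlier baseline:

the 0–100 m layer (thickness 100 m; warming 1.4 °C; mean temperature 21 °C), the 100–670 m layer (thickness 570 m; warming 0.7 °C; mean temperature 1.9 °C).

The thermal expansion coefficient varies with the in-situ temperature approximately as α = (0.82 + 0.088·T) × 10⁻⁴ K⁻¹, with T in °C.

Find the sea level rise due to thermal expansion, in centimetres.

Layer 1: α = (0.82 + 0.088×21)×10⁻⁴ = 2.668×10⁻⁴ K⁻¹
Layer 2: α = (0.82 + 0.088×1.9)×10⁻⁴ = 0.9872×10⁻⁴ K⁻¹
0–100 m: 1.4 × 100 × 2.668×10⁻⁴ = 0.037352 m
0.7 × 570 × 0.9872×10⁻⁴ = 0.03938928 m
Δh = 0.037352 + 0.03938928 = 0.07674128 m ≈ 7.7 cm

about 7.7 cm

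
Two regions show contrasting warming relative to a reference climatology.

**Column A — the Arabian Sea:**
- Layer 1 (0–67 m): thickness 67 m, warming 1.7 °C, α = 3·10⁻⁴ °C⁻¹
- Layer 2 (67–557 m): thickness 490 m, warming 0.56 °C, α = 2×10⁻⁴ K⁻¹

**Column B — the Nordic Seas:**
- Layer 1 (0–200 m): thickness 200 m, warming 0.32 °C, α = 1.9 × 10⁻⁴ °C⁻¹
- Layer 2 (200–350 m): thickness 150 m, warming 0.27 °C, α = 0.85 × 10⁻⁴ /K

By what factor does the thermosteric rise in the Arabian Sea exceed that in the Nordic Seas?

A 0–67 m: 1.7 × 3×10⁻⁴ × 67 = 0.03417 m
A 67–557 m: 0.56 × 490 × 2×10⁻⁴ = 0.05488 m
A total: 0.08905 m
B Layer 1: 1.9×10⁻⁴ × 200 × 0.32 = 0.01216 m
B 200–350 m: 0.85×10⁻⁴ × 150 × 0.27 = 0.0034425 m
B total: 0.0156025 m
Ratio: 0.08905 / 0.0156025 ≈ 5.707

≈ 5.7×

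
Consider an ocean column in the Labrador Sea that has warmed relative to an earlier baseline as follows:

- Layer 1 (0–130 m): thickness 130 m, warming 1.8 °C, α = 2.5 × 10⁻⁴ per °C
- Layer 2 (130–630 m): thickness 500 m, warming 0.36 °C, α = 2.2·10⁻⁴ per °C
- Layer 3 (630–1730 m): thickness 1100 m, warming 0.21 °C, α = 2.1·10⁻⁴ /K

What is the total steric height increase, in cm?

Δh = 14.7 cm

Layer 1: 1.8 × 2.5×10⁻⁴ × 130 = 0.05850 m
2.2×10⁻⁴ × 500 × 0.36 = 0.03960 m
Layer 3: 2.1×10⁻⁴ × 0.21 × 1100 = 0.04851 m
Δh = 0.05850 + 0.03960 + 0.04851 = 0.14661 m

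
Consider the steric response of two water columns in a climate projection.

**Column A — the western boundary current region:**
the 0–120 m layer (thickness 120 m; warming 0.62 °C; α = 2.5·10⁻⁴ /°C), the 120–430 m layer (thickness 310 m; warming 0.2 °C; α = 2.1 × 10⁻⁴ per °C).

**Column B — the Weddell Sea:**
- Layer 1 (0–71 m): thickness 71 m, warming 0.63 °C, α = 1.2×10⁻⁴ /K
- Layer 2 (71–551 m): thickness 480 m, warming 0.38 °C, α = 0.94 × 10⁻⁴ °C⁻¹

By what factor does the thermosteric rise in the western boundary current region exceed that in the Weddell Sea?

A Layer 1: 2.5×10⁻⁴ × 120 × 0.62 = 0.01860 m
A 2.1×10⁻⁴ × 0.2 × 310 = 0.01302 m
A total: 0.03162 m
B 0–71 m: 71 × 1.2×10⁻⁴ × 0.63 = 0.0053676 m
B 71–551 m: 0.94×10⁻⁴ × 480 × 0.38 = 0.0171456 m
B total: 0.0225132 m
Ratio: 0.03162 / 0.0225132 ≈ 1.405

1.4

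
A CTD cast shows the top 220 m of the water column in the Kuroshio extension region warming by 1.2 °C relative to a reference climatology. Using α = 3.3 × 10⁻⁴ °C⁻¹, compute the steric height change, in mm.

87 mm

Δh = αΔT·H = 3.3×10⁻⁴ × 1.2 × 220 = 0.08712 m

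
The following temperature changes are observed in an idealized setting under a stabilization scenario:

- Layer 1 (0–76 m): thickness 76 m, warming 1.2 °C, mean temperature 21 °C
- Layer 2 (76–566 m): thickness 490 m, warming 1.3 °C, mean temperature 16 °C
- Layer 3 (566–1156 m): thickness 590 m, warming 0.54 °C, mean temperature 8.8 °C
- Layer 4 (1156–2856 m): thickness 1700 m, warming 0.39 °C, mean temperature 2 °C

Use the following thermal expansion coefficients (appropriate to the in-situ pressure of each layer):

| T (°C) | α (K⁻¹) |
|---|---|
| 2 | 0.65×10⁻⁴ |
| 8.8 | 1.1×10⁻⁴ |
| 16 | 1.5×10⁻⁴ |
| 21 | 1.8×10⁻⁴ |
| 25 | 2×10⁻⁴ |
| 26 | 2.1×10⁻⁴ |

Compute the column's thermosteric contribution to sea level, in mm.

190 mm

Layer 1 at 21 °C → α = 1.8×10⁻⁴ K⁻¹
Layer 2 at 16 °C → α = 1.5×10⁻⁴ K⁻¹
Layer 3 at 8.8 °C → α = 1.1×10⁻⁴ K⁻¹
Layer 4 at 2 °C → α = 0.65×10⁻⁴ K⁻¹
Layer 1: 1.2 × 1.8×10⁻⁴ × 76 = 0.016416 m
Layer 2: 1.3 × 490 × 1.5×10⁻⁴ = 0.09555 m
1.1×10⁻⁴ × 590 × 0.54 = 0.035046 m
1156–2856 m: 1700 × 0.39 × 0.65×10⁻⁴ = 0.043095 m
Δh = 0.016416 + 0.09555 + 0.035046 + 0.043095 = 0.190107 m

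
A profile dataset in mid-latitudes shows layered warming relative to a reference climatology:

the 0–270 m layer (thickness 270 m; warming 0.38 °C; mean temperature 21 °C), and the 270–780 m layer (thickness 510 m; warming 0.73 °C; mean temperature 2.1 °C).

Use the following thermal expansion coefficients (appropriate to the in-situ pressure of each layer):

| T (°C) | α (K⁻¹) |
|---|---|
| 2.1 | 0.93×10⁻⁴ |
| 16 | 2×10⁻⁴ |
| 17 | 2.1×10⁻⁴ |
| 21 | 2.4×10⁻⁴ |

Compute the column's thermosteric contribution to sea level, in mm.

Layer 1 at 21 °C → α = 2.4×10⁻⁴ K⁻¹
Layer 2 at 2.1 °C → α = 0.93×10⁻⁴ K⁻¹
0–270 m: 0.38 × 270 × 2.4×10⁻⁴ = 0.024624 m
270–780 m: 510 × 0.73 × 0.93×10⁻⁴ = 0.0346239 m
Δh = 0.024624 + 0.0346239 = 0.0592479 m

about 59.2 mm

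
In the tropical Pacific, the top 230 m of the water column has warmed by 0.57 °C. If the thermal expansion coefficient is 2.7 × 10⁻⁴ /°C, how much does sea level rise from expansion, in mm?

Δh ≈ 35.4 mm

Δh = αΔT·H = 2.7×10⁻⁴ × 0.57 × 230 = 0.035397 m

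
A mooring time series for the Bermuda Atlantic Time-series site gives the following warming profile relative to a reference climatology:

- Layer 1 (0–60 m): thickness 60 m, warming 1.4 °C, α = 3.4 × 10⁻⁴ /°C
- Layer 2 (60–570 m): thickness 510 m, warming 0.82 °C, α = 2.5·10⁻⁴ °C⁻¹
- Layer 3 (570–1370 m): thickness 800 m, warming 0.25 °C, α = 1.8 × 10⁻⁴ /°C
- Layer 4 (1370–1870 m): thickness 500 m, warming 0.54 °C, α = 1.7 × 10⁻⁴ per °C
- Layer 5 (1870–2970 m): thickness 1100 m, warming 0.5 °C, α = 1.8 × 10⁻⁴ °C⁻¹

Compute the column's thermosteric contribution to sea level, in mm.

Δh = 314 mm

60 × 1.4 × 3.4×10⁻⁴ = 0.02856 m
Layer 2: 510 × 0.82 × 2.5×10⁻⁴ = 0.10455 m
Layer 3: 800 × 0.25 × 1.8×10⁻⁴ = 0.03600 m
Layer 4: 1.7×10⁻⁴ × 0.54 × 500 = 0.04590 m
1.8×10⁻⁴ × 0.5 × 1100 = 0.09900 m
Δh = 0.02856 + 0.10455 + 0.03600 + 0.04590 + 0.09900 = 0.31401 m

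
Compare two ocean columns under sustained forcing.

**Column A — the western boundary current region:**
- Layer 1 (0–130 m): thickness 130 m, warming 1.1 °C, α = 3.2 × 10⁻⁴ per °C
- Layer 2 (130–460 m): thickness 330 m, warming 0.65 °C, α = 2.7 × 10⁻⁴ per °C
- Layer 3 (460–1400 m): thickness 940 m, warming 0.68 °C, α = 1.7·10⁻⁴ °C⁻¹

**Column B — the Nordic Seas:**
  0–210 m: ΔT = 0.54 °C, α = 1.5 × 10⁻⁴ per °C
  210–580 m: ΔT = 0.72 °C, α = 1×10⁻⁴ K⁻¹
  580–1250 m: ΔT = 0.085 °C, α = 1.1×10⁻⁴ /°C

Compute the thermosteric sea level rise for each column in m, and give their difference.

A 0–130 m: 130 × 3.2×10⁻⁴ × 1.1 = 0.04576 m
A 130–460 m: 0.65 × 330 × 2.7×10⁻⁴ = 0.057915 m
A 460–1400 m: 0.68 × 940 × 1.7×10⁻⁴ = 0.108664 m
A total: 0.212339 m
B 0–210 m: 210 × 0.54 × 1.5×10⁻⁴ = 0.01701 m
B 1×10⁻⁴ × 370 × 0.72 = 0.02664 m
B Layer 3: 0.085 × 670 × 1.1×10⁻⁴ = 0.0062645 m
B total: 0.0499145 m
Difference: 0.212339 − 0.0499145 = 0.1624245 m

Δh_A ≈ 0.21 m, Δh_B ≈ 0.050 m; difference ≈ 0.16 m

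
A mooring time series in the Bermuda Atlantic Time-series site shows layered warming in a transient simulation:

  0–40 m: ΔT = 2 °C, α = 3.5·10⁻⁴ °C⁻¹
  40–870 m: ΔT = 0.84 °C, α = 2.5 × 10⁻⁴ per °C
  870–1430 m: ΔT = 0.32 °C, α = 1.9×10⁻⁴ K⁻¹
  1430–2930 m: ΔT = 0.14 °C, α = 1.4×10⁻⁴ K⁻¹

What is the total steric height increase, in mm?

0–40 m: 2 × 40 × 3.5×10⁻⁴ = 0.02800 m
2.5×10⁻⁴ × 0.84 × 830 = 0.17430 m
Layer 3: 0.32 × 1.9×10⁻⁴ × 560 = 0.034048 m
1430–2930 m: 1.4×10⁻⁴ × 1500 × 0.14 = 0.02940 m
Δh = 0.02800 + 0.17430 + 0.034048 + 0.02940 = 0.265748 m ≈ 266 mm

about 266 mm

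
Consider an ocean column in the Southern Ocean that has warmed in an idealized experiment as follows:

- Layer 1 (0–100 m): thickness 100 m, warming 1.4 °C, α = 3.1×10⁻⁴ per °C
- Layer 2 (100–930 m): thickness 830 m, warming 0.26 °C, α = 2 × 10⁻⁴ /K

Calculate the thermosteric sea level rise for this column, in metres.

0.0866 m

Layer 1: 1.4 × 3.1×10⁻⁴ × 100 = 0.04340 m
100–930 m: 0.26 × 830 × 2×10⁻⁴ = 0.04316 m
Δh = 0.04340 + 0.04316 = 0.08656 m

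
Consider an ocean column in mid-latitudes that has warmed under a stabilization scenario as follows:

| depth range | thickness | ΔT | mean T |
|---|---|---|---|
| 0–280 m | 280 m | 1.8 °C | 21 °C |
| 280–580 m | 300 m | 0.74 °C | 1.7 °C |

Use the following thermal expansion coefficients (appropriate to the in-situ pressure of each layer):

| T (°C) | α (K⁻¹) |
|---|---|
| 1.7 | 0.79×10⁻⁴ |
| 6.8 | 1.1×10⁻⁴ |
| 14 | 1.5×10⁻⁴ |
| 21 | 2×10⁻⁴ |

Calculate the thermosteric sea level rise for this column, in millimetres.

Layer 1 at 21 °C → α = 2×10⁻⁴ K⁻¹
Layer 2 at 1.7 °C → α = 0.79×10⁻⁴ K⁻¹
Layer 1: 280 × 1.8 × 2×10⁻⁴ = 0.10080 m
300 × 0.79×10⁻⁴ × 0.74 = 0.017538 m
Δh = 0.10080 + 0.017538 = 0.118338 m ≈ 118 mm

118 mm of thermosteric rise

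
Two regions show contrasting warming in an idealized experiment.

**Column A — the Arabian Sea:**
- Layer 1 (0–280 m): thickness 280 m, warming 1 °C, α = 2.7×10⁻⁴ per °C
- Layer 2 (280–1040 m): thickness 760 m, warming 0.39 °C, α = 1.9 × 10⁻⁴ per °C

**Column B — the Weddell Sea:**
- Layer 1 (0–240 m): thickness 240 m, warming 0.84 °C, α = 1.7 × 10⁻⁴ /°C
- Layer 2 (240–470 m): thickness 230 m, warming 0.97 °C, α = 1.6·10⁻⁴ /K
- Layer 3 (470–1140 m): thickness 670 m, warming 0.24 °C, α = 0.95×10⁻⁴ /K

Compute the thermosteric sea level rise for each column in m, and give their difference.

A Layer 1: 280 × 1 × 2.7×10⁻⁴ = 0.07560 m
A Layer 2: 0.39 × 1.9×10⁻⁴ × 760 = 0.056316 m
A total: 0.131916 m
B 240 × 1.7×10⁻⁴ × 0.84 = 0.034272 m
B Layer 2: 0.97 × 1.6×10⁻⁴ × 230 = 0.035696 m
B 670 × 0.24 × 0.95×10⁻⁴ = 0.015276 m
B total: 0.085244 m
Difference: 0.131916 − 0.085244 = 0.046672 m

A: 0.13 m; B: 0.085 m; difference 0.047 m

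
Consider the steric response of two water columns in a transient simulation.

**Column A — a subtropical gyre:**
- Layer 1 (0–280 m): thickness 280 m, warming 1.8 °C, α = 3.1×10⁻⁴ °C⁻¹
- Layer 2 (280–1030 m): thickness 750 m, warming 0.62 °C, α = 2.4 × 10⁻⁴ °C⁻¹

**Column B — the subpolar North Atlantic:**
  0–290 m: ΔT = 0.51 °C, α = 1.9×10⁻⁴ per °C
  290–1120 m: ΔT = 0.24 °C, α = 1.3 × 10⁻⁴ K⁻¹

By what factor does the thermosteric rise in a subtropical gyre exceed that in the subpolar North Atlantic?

a factor of 4.96

A 0–280 m: 3.1×10⁻⁴ × 280 × 1.8 = 0.15624 m
A 0.62 × 2.4×10⁻⁴ × 750 = 0.11160 m
A total: 0.26784 m
B 0–290 m: 1.9×10⁻⁴ × 0.51 × 290 = 0.028101 m
B 290–1120 m: 830 × 0.24 × 1.3×10⁻⁴ = 0.025896 m
B total: 0.053997 m
Ratio: 0.26784 / 0.053997 ≈ 4.960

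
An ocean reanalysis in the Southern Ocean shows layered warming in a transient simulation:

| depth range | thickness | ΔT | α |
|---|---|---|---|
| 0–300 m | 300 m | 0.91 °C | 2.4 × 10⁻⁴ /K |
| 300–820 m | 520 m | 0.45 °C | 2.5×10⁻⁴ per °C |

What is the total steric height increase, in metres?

Δh = 0.124 m

0.91 × 300 × 2.4×10⁻⁴ = 0.06552 m
Layer 2: 2.5×10⁻⁴ × 0.45 × 520 = 0.05850 m
Δh = 0.06552 + 0.05850 = 0.12402 m ≈ 0.124 m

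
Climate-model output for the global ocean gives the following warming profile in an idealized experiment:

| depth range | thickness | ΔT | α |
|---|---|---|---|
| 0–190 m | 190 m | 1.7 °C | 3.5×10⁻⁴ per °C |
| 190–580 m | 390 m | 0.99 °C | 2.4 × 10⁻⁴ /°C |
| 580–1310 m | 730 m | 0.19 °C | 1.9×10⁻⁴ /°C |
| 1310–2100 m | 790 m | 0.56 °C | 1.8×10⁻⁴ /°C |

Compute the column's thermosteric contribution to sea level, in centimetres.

Δh = 31.2 cm

0–190 m: 3.5×10⁻⁴ × 1.7 × 190 = 0.11305 m
0.99 × 2.4×10⁻⁴ × 390 = 0.092664 m
580–1310 m: 0.19 × 730 × 1.9×10⁻⁴ = 0.026353 m
Layer 4: 0.56 × 790 × 1.8×10⁻⁴ = 0.079632 m
Δh = 0.11305 + 0.092664 + 0.026353 + 0.079632 = 0.311699 m ≈ 31.2 cm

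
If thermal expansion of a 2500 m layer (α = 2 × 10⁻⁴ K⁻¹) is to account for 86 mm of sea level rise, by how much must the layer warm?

ΔT = Δh/(αH) = 0.086 / (2×10⁻⁴ × 2500) = 0.1720 K

ΔT ≈ 0.172 K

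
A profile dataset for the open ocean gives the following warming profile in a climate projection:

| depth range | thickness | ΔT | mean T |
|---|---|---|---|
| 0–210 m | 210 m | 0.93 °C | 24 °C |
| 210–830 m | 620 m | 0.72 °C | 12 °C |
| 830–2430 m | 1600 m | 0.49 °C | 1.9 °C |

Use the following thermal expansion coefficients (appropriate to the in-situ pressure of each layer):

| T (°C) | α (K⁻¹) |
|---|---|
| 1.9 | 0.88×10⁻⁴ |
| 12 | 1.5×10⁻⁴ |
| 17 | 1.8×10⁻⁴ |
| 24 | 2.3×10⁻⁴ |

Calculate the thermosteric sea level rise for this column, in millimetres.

Layer 1 at 24 °C → α = 2.3×10⁻⁴ K⁻¹
Layer 2 at 12 °C → α = 1.5×10⁻⁴ K⁻¹
Layer 3 at 1.9 °C → α = 0.88×10⁻⁴ K⁻¹
Layer 1: 2.3×10⁻⁴ × 210 × 0.93 = 0.044919 m
Layer 2: 0.72 × 620 × 1.5×10⁻⁴ = 0.06696 m
0.49 × 0.88×10⁻⁴ × 1600 = 0.068992 m
Δh = 0.044919 + 0.06696 + 0.068992 = 0.180871 m

181 mm of thermosteric rise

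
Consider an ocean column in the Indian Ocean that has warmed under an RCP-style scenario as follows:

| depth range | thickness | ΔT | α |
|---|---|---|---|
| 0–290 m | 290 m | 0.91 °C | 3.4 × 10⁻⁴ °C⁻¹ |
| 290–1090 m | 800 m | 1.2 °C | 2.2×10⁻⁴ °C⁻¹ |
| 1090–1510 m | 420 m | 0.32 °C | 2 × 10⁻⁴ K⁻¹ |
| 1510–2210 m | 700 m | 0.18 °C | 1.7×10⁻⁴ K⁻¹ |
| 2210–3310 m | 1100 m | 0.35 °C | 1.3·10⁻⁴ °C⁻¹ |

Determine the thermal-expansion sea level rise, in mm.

about 399 mm

0–290 m: 3.4×10⁻⁴ × 0.91 × 290 = 0.089726 m
Layer 2: 800 × 1.2 × 2.2×10⁻⁴ = 0.21120 m
Layer 3: 0.32 × 420 × 2×10⁻⁴ = 0.02688 m
Layer 4: 1.7×10⁻⁴ × 0.18 × 700 = 0.02142 m
0.35 × 1100 × 1.3×10⁻⁴ = 0.05005 m
Δh = 0.089726 + 0.21120 + 0.02688 + 0.02142 + 0.05005 = 0.399276 m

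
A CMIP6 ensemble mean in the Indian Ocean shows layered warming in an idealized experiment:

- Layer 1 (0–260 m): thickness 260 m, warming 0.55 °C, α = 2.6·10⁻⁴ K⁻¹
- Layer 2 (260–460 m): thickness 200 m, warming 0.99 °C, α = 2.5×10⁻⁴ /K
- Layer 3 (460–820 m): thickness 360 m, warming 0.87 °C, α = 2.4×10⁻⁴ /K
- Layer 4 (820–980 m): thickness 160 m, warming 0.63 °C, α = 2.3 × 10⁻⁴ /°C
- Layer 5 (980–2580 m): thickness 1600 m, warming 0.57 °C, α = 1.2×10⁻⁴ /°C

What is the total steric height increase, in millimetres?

Layer 1: 0.55 × 260 × 2.6×10⁻⁴ = 0.03718 m
2.5×10⁻⁴ × 0.99 × 200 = 0.04950 m
Layer 3: 0.87 × 2.4×10⁻⁴ × 360 = 0.075168 m
820–980 m: 160 × 0.63 × 2.3×10⁻⁴ = 0.023184 m
980–2580 m: 1.2×10⁻⁴ × 1600 × 0.57 = 0.10944 m
Δh = 0.03718 + 0.04950 + 0.075168 + 0.023184 + 0.10944 = 0.294472 m

Δh ≈ 294 mm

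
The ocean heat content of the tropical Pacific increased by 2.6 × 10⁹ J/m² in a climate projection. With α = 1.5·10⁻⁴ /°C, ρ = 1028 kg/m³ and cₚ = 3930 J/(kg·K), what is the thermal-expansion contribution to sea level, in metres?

0.097 m

Δh = αQ/(ρcₚ) = 1.5×10⁻⁴ × 2.6×10⁹ / (1028 × 3930) ≈ 0.096534 m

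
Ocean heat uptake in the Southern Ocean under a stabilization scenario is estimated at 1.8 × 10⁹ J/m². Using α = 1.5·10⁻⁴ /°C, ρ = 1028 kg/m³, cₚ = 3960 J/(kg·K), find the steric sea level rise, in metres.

about 0.0663 m

Δh = αQ/(ρcₚ) = 1.5×10⁻⁴ × 1.8×10⁹ / (1028 × 3960) ≈ 0.066325 m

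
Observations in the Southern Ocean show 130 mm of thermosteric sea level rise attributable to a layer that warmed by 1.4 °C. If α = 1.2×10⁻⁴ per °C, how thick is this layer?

774 m

H = Δh/(αΔT) = 0.13 / (1.2×10⁻⁴ × 1.4) ≈ 773.8 m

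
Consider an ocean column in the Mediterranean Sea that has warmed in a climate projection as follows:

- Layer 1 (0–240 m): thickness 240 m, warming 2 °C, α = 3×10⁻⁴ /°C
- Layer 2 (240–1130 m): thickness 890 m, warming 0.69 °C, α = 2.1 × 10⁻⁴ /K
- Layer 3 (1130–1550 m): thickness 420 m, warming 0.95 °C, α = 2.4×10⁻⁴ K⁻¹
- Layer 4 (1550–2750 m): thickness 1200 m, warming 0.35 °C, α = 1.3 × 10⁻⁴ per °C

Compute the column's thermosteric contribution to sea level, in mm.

420 mm of thermosteric rise

Layer 1: 2 × 240 × 3×10⁻⁴ = 0.14400 m
Layer 2: 0.69 × 2.1×10⁻⁴ × 890 = 0.128961 m
Layer 3: 2.4×10⁻⁴ × 420 × 0.95 = 0.09576 m
Layer 4: 0.35 × 1200 × 1.3×10⁻⁴ = 0.05460 m
Δh = 0.14400 + 0.128961 + 0.09576 + 0.05460 = 0.423321 m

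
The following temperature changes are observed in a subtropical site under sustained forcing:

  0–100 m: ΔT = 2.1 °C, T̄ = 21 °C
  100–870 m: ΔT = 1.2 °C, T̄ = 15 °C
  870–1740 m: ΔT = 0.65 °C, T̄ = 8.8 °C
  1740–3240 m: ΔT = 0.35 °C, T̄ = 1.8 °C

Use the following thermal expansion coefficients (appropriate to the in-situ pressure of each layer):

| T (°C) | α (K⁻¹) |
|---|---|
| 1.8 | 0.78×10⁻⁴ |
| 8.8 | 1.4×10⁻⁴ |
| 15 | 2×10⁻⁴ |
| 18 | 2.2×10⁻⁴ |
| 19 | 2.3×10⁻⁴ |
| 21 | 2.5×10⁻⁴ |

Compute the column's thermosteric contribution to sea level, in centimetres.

Layer 1 at 21 °C → α = 2.5×10⁻⁴ K⁻¹
Layer 2 at 15 °C → α = 2×10⁻⁴ K⁻¹
Layer 3 at 8.8 °C → α = 1.4×10⁻⁴ K⁻¹
Layer 4 at 1.8 °C → α = 0.78×10⁻⁴ K⁻¹
2.1 × 2.5×10⁻⁴ × 100 = 0.05250 m
100–870 m: 1.2 × 770 × 2×10⁻⁴ = 0.18480 m
0.65 × 870 × 1.4×10⁻⁴ = 0.07917 m
1500 × 0.78×10⁻⁴ × 0.35 = 0.04095 m
Δh = 0.05250 + 0.18480 + 0.07917 + 0.04095 = 0.35742 m

35.7 cm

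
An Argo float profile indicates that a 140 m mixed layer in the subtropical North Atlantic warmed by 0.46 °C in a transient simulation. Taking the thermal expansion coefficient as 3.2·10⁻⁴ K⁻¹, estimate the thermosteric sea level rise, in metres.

Δh = αΔT·H = 3.2×10⁻⁴ × 0.46 × 140 = 0.020608 m

about 0.0206 m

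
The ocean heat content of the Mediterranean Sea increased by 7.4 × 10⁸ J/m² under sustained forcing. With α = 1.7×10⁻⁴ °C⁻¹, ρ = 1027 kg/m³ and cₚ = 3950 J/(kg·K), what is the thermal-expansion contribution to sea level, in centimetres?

Δh = αQ/(ρcₚ) = 1.7×10⁻⁴ × 7.4×10⁸ / (1027 × 3950) ≈ 0.031011 m

Δh = 3.10 cm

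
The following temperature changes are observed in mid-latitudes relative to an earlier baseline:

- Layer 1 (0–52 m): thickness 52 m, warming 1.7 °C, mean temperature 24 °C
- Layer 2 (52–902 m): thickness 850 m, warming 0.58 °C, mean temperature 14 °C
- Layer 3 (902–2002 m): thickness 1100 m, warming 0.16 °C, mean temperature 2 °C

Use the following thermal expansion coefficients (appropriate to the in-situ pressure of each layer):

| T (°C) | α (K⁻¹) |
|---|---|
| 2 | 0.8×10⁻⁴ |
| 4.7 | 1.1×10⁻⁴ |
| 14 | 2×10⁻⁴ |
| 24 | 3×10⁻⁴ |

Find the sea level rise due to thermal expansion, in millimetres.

139 mm

Layer 1 at 24 °C → α = 3×10⁻⁴ K⁻¹
Layer 2 at 14 °C → α = 2×10⁻⁴ K⁻¹
Layer 3 at 2 °C → α = 0.8×10⁻⁴ K⁻¹
0–52 m: 1.7 × 3×10⁻⁴ × 52 = 0.02652 m
52–902 m: 2×10⁻⁴ × 850 × 0.58 = 0.09860 m
902–2002 m: 0.16 × 0.8×10⁻⁴ × 1100 = 0.01408 m
Δh = 0.02652 + 0.09860 + 0.01408 = 0.13920 m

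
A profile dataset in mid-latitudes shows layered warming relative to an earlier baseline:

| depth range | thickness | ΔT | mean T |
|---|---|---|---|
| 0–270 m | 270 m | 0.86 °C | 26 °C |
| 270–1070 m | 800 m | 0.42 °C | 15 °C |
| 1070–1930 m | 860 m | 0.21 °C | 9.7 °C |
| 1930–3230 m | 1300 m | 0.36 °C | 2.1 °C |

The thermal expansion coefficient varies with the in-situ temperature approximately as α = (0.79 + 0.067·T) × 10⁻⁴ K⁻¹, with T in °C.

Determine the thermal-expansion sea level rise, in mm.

189 mm of thermosteric rise

Layer 1: α = (0.79 + 0.067×26)×10⁻⁴ = 2.532×10⁻⁴ K⁻¹
Layer 2: α = (0.79 + 0.067×15)×10⁻⁴ = 1.795×10⁻⁴ K⁻¹
Layer 3: α = (0.79 + 0.067×9.7)×10⁻⁴ = 1.4399×10⁻⁴ K⁻¹
Layer 4: α = (0.79 + 0.067×2.1)×10⁻⁴ = 0.9307×10⁻⁴ K⁻¹
Layer 1: 2.532×10⁻⁴ × 0.86 × 270 = 0.05879304 m
270–1070 m: 0.42 × 1.795×10⁻⁴ × 800 = 0.060312 m
1070–1930 m: 1.4399×10⁻⁴ × 0.21 × 860 = 0.026004594 m
Layer 4: 0.9307×10⁻⁴ × 0.36 × 1300 = 0.04355676 m
Δh = 0.05879304 + 0.060312 + 0.026004594 + 0.04355676 = 0.188666394 m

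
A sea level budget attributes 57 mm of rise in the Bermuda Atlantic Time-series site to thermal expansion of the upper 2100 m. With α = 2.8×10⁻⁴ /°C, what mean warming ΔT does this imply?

0.097 K

ΔT = Δh/(αH) = 0.057 / (2.8×10⁻⁴ × 2100) ≈ 0.09694 K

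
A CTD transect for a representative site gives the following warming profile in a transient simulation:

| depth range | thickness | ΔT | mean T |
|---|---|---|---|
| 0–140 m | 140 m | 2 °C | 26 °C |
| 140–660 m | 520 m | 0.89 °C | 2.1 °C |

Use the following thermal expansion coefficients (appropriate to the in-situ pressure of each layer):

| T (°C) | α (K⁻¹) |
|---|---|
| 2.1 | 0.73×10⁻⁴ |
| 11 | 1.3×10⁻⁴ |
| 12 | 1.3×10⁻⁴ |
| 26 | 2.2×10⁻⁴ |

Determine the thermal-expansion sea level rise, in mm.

Layer 1 at 26 °C → α = 2.2×10⁻⁴ K⁻¹
Layer 2 at 2.1 °C → α = 0.73×10⁻⁴ K⁻¹
Layer 1: 2 × 140 × 2.2×10⁻⁴ = 0.06160 m
520 × 0.89 × 0.73×10⁻⁴ = 0.0337844 m
Δh = 0.06160 + 0.0337844 = 0.0953844 m ≈ 95.4 mm

95.4 mm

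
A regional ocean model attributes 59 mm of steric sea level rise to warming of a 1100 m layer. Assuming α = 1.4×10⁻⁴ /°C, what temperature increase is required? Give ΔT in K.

ΔT = Δh/(αH) = 0.059 / (1.4×10⁻⁴ × 1100) ≈ 0.3831 K

about 0.38 K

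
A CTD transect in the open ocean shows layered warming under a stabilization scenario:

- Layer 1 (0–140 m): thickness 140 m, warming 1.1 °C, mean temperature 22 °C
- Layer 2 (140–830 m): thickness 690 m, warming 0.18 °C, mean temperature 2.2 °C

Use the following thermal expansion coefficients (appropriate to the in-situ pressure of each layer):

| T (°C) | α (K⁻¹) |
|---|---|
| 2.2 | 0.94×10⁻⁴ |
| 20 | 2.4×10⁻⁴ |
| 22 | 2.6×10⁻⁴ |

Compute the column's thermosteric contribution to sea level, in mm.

51.7 mm

Layer 1 at 22 °C → α = 2.6×10⁻⁴ K⁻¹
Layer 2 at 2.2 °C → α = 0.94×10⁻⁴ K⁻¹
Layer 1: 140 × 2.6×10⁻⁴ × 1.1 = 0.04004 m
Layer 2: 690 × 0.94×10⁻⁴ × 0.18 = 0.0116748 m
Δh = 0.04004 + 0.0116748 = 0.0517148 m ≈ 51.7 mm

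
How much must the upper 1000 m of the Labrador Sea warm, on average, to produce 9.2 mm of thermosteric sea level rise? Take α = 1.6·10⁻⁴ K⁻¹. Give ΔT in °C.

about 0.0575 °C

ΔT = Δh/(αH) = 0.0092 / (1.6×10⁻⁴ × 1000) = 0.05750 °C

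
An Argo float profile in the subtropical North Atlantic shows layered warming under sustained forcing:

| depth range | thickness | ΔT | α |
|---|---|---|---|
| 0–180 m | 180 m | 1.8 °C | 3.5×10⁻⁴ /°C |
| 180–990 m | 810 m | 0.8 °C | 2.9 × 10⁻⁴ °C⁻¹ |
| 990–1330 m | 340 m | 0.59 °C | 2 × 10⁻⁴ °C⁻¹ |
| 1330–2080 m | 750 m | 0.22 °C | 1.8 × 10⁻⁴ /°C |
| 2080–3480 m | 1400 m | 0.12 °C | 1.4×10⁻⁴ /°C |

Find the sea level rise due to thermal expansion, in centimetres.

Δh = 39 cm

0–180 m: 3.5×10⁻⁴ × 1.8 × 180 = 0.11340 m
180–990 m: 0.8 × 810 × 2.9×10⁻⁴ = 0.18792 m
Layer 3: 340 × 2×10⁻⁴ × 0.59 = 0.04012 m
Layer 4: 0.22 × 750 × 1.8×10⁻⁴ = 0.02970 m
Layer 5: 1.4×10⁻⁴ × 1400 × 0.12 = 0.02352 m
Δh = 0.11340 + 0.18792 + 0.04012 + 0.02970 + 0.02352 = 0.39466 m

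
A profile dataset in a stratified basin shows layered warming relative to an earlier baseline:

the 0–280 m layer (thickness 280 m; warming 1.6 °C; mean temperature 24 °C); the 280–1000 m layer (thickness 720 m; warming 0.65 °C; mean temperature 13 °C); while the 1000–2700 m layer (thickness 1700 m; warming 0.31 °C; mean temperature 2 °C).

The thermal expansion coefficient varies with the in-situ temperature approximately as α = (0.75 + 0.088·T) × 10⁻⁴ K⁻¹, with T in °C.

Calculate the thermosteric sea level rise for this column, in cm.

27 cm of thermosteric rise

Layer 1: α = (0.75 + 0.088×24)×10⁻⁴ = 2.862×10⁻⁴ K⁻¹
Layer 2: α = (0.75 + 0.088×13)×10⁻⁴ = 1.894×10⁻⁴ K⁻¹
Layer 3: α = (0.75 + 0.088×2)×10⁻⁴ = 0.926×10⁻⁴ K⁻¹
2.862×10⁻⁴ × 280 × 1.6 = 0.1282176 m
280–1000 m: 0.65 × 1.894×10⁻⁴ × 720 = 0.0886392 m
1000–2700 m: 0.926×10⁻⁴ × 1700 × 0.31 = 0.0488002 m
Δh = 0.1282176 + 0.0886392 + 0.0488002 = 0.265657 m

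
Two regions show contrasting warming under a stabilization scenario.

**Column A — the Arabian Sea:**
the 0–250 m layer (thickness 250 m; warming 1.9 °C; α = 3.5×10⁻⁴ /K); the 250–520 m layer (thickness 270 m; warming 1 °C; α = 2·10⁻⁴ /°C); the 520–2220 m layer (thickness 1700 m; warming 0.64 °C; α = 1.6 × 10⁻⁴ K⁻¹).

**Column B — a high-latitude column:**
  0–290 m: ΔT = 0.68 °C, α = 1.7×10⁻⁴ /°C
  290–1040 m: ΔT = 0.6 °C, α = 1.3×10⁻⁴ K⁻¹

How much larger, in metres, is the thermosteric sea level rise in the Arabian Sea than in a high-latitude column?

A 0–250 m: 1.9 × 250 × 3.5×10⁻⁴ = 0.16625 m
A Layer 2: 270 × 1 × 2×10⁻⁴ = 0.05400 m
A 1700 × 0.64 × 1.6×10⁻⁴ = 0.17408 m
A total: 0.39433 m
B 0–290 m: 290 × 1.7×10⁻⁴ × 0.68 = 0.033524 m
B Layer 2: 1.3×10⁻⁴ × 750 × 0.6 = 0.05850 m
B total: 0.092024 m
Difference: 0.39433 − 0.092024 = 0.302306 m

Δh_A − Δh_B ≈ 0.302 m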